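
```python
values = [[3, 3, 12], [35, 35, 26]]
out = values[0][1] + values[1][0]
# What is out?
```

Answer: 38

Derivation:
Trace (tracking out):
values = [[3, 3, 12], [35, 35, 26]]  # -> values = [[3, 3, 12], [35, 35, 26]]
out = values[0][1] + values[1][0]  # -> out = 38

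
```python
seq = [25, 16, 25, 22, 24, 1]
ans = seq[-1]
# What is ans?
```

Answer: 1

Derivation:
Trace (tracking ans):
seq = [25, 16, 25, 22, 24, 1]  # -> seq = [25, 16, 25, 22, 24, 1]
ans = seq[-1]  # -> ans = 1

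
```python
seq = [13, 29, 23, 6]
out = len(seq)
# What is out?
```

Trace (tracking out):
seq = [13, 29, 23, 6]  # -> seq = [13, 29, 23, 6]
out = len(seq)  # -> out = 4

Answer: 4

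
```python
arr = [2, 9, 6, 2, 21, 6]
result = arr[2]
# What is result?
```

Trace (tracking result):
arr = [2, 9, 6, 2, 21, 6]  # -> arr = [2, 9, 6, 2, 21, 6]
result = arr[2]  # -> result = 6

Answer: 6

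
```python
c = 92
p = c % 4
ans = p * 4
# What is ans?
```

Trace (tracking ans):
c = 92  # -> c = 92
p = c % 4  # -> p = 0
ans = p * 4  # -> ans = 0

Answer: 0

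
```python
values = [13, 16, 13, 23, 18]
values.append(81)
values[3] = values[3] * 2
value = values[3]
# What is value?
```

Answer: 46

Derivation:
Trace (tracking value):
values = [13, 16, 13, 23, 18]  # -> values = [13, 16, 13, 23, 18]
values.append(81)  # -> values = [13, 16, 13, 23, 18, 81]
values[3] = values[3] * 2  # -> values = [13, 16, 13, 46, 18, 81]
value = values[3]  # -> value = 46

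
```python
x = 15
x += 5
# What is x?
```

Answer: 20

Derivation:
Trace (tracking x):
x = 15  # -> x = 15
x += 5  # -> x = 20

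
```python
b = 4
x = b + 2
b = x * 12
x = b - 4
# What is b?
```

Trace (tracking b):
b = 4  # -> b = 4
x = b + 2  # -> x = 6
b = x * 12  # -> b = 72
x = b - 4  # -> x = 68

Answer: 72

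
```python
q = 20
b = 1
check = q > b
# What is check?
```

Answer: True

Derivation:
Trace (tracking check):
q = 20  # -> q = 20
b = 1  # -> b = 1
check = q > b  # -> check = True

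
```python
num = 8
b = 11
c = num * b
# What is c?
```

Answer: 88

Derivation:
Trace (tracking c):
num = 8  # -> num = 8
b = 11  # -> b = 11
c = num * b  # -> c = 88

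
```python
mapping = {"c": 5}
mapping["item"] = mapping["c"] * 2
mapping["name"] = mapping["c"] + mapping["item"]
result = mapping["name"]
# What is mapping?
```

Trace (tracking mapping):
mapping = {'c': 5}  # -> mapping = {'c': 5}
mapping['item'] = mapping['c'] * 2  # -> mapping = {'c': 5, 'item': 10}
mapping['name'] = mapping['c'] + mapping['item']  # -> mapping = {'c': 5, 'item': 10, 'name': 15}
result = mapping['name']  # -> result = 15

Answer: {'c': 5, 'item': 10, 'name': 15}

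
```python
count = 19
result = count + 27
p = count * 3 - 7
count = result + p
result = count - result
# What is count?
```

Trace (tracking count):
count = 19  # -> count = 19
result = count + 27  # -> result = 46
p = count * 3 - 7  # -> p = 50
count = result + p  # -> count = 96
result = count - result  # -> result = 50

Answer: 96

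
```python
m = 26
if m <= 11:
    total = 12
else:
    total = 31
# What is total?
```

Answer: 31

Derivation:
Trace (tracking total):
m = 26  # -> m = 26
if m <= 11:  # condition is False
else:
    total = 31  # -> total = 31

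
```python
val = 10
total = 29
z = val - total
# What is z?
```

Answer: -19

Derivation:
Trace (tracking z):
val = 10  # -> val = 10
total = 29  # -> total = 29
z = val - total  # -> z = -19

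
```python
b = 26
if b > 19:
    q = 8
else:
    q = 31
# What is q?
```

Answer: 8

Derivation:
Trace (tracking q):
b = 26  # -> b = 26
if b > 19:  # condition is True
    q = 8  # -> q = 8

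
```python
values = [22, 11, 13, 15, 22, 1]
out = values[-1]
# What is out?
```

Trace (tracking out):
values = [22, 11, 13, 15, 22, 1]  # -> values = [22, 11, 13, 15, 22, 1]
out = values[-1]  # -> out = 1

Answer: 1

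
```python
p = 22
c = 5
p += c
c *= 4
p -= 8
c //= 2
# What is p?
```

Trace (tracking p):
p = 22  # -> p = 22
c = 5  # -> c = 5
p += c  # -> p = 27
c *= 4  # -> c = 20
p -= 8  # -> p = 19
c //= 2  # -> c = 10

Answer: 19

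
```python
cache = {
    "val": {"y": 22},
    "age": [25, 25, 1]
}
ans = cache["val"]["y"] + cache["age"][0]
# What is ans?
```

Trace (tracking ans):
cache = {'val': {'y': 22}, 'age': [25, 25, 1]}  # -> cache = {'val': {'y': 22}, 'age': [25, 25, 1]}
ans = cache['val']['y'] + cache['age'][0]  # -> ans = 47

Answer: 47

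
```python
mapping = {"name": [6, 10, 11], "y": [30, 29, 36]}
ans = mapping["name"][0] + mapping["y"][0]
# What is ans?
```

Answer: 36

Derivation:
Trace (tracking ans):
mapping = {'name': [6, 10, 11], 'y': [30, 29, 36]}  # -> mapping = {'name': [6, 10, 11], 'y': [30, 29, 36]}
ans = mapping['name'][0] + mapping['y'][0]  # -> ans = 36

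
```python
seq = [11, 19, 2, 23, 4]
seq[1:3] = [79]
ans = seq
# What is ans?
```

Trace (tracking ans):
seq = [11, 19, 2, 23, 4]  # -> seq = [11, 19, 2, 23, 4]
seq[1:3] = [79]  # -> seq = [11, 79, 23, 4]
ans = seq  # -> ans = [11, 79, 23, 4]

Answer: [11, 79, 23, 4]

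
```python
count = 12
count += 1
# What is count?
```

Answer: 13

Derivation:
Trace (tracking count):
count = 12  # -> count = 12
count += 1  # -> count = 13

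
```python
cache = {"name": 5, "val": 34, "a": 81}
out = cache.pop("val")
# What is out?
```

Answer: 34

Derivation:
Trace (tracking out):
cache = {'name': 5, 'val': 34, 'a': 81}  # -> cache = {'name': 5, 'val': 34, 'a': 81}
out = cache.pop('val')  # -> out = 34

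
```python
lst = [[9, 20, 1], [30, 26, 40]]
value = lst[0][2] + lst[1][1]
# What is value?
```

Trace (tracking value):
lst = [[9, 20, 1], [30, 26, 40]]  # -> lst = [[9, 20, 1], [30, 26, 40]]
value = lst[0][2] + lst[1][1]  # -> value = 27

Answer: 27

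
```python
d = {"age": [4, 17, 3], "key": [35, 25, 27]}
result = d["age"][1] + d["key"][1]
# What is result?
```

Answer: 42

Derivation:
Trace (tracking result):
d = {'age': [4, 17, 3], 'key': [35, 25, 27]}  # -> d = {'age': [4, 17, 3], 'key': [35, 25, 27]}
result = d['age'][1] + d['key'][1]  # -> result = 42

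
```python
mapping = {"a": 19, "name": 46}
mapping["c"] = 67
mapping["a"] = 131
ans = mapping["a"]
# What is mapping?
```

Answer: {'a': 131, 'name': 46, 'c': 67}

Derivation:
Trace (tracking mapping):
mapping = {'a': 19, 'name': 46}  # -> mapping = {'a': 19, 'name': 46}
mapping['c'] = 67  # -> mapping = {'a': 19, 'name': 46, 'c': 67}
mapping['a'] = 131  # -> mapping = {'a': 131, 'name': 46, 'c': 67}
ans = mapping['a']  # -> ans = 131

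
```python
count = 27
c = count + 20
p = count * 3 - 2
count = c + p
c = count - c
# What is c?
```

Answer: 79

Derivation:
Trace (tracking c):
count = 27  # -> count = 27
c = count + 20  # -> c = 47
p = count * 3 - 2  # -> p = 79
count = c + p  # -> count = 126
c = count - c  # -> c = 79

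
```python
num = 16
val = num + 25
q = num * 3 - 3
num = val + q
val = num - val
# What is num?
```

Answer: 86

Derivation:
Trace (tracking num):
num = 16  # -> num = 16
val = num + 25  # -> val = 41
q = num * 3 - 3  # -> q = 45
num = val + q  # -> num = 86
val = num - val  # -> val = 45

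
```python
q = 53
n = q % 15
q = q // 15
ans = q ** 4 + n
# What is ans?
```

Answer: 89

Derivation:
Trace (tracking ans):
q = 53  # -> q = 53
n = q % 15  # -> n = 8
q = q // 15  # -> q = 3
ans = q ** 4 + n  # -> ans = 89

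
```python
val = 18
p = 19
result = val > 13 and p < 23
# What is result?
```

Answer: True

Derivation:
Trace (tracking result):
val = 18  # -> val = 18
p = 19  # -> p = 19
result = val > 13 and p < 23  # -> result = True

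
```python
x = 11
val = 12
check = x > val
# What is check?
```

Answer: False

Derivation:
Trace (tracking check):
x = 11  # -> x = 11
val = 12  # -> val = 12
check = x > val  # -> check = False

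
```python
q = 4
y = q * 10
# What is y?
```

Trace (tracking y):
q = 4  # -> q = 4
y = q * 10  # -> y = 40

Answer: 40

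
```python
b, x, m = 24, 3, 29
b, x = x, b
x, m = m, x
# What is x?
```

Trace (tracking x):
b, x, m = (24, 3, 29)  # -> b = 24, x = 3, m = 29
b, x = (x, b)  # -> b = 3, x = 24
x, m = (m, x)  # -> x = 29, m = 24

Answer: 29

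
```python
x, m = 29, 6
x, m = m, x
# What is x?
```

Trace (tracking x):
x, m = (29, 6)  # -> x = 29, m = 6
x, m = (m, x)  # -> x = 6, m = 29

Answer: 6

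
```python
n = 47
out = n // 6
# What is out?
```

Trace (tracking out):
n = 47  # -> n = 47
out = n // 6  # -> out = 7

Answer: 7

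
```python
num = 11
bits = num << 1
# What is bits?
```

Trace (tracking bits):
num = 11  # -> num = 11
bits = num << 1  # -> bits = 22

Answer: 22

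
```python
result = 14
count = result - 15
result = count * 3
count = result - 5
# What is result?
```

Answer: -3

Derivation:
Trace (tracking result):
result = 14  # -> result = 14
count = result - 15  # -> count = -1
result = count * 3  # -> result = -3
count = result - 5  # -> count = -8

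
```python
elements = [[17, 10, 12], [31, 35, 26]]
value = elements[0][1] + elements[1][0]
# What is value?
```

Trace (tracking value):
elements = [[17, 10, 12], [31, 35, 26]]  # -> elements = [[17, 10, 12], [31, 35, 26]]
value = elements[0][1] + elements[1][0]  # -> value = 41

Answer: 41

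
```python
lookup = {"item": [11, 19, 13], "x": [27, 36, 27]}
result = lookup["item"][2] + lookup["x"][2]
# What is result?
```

Answer: 40

Derivation:
Trace (tracking result):
lookup = {'item': [11, 19, 13], 'x': [27, 36, 27]}  # -> lookup = {'item': [11, 19, 13], 'x': [27, 36, 27]}
result = lookup['item'][2] + lookup['x'][2]  # -> result = 40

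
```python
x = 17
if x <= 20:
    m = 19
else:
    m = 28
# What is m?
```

Answer: 19

Derivation:
Trace (tracking m):
x = 17  # -> x = 17
if x <= 20:  # condition is True
    m = 19  # -> m = 19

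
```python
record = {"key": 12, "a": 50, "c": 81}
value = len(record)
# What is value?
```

Answer: 3

Derivation:
Trace (tracking value):
record = {'key': 12, 'a': 50, 'c': 81}  # -> record = {'key': 12, 'a': 50, 'c': 81}
value = len(record)  # -> value = 3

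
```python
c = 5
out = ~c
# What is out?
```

Answer: -6

Derivation:
Trace (tracking out):
c = 5  # -> c = 5
out = ~c  # -> out = -6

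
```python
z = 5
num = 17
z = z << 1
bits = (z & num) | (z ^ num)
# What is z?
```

Trace (tracking z):
z = 5  # -> z = 5
num = 17  # -> num = 17
z = z << 1  # -> z = 10
bits = z & num | z ^ num  # -> bits = 27

Answer: 10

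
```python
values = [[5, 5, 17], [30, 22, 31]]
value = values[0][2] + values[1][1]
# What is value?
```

Answer: 39

Derivation:
Trace (tracking value):
values = [[5, 5, 17], [30, 22, 31]]  # -> values = [[5, 5, 17], [30, 22, 31]]
value = values[0][2] + values[1][1]  # -> value = 39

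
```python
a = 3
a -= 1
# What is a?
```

Answer: 2

Derivation:
Trace (tracking a):
a = 3  # -> a = 3
a -= 1  # -> a = 2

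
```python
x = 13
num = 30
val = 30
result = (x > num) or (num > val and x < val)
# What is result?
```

Answer: False

Derivation:
Trace (tracking result):
x = 13  # -> x = 13
num = 30  # -> num = 30
val = 30  # -> val = 30
result = x > num or (num > val and x < val)  # -> result = False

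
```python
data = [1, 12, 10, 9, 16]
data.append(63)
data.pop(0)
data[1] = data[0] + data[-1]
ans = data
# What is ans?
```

Answer: [12, 75, 9, 16, 63]

Derivation:
Trace (tracking ans):
data = [1, 12, 10, 9, 16]  # -> data = [1, 12, 10, 9, 16]
data.append(63)  # -> data = [1, 12, 10, 9, 16, 63]
data.pop(0)  # -> data = [12, 10, 9, 16, 63]
data[1] = data[0] + data[-1]  # -> data = [12, 75, 9, 16, 63]
ans = data  # -> ans = [12, 75, 9, 16, 63]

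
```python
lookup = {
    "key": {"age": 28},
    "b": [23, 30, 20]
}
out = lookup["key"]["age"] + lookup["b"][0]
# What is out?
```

Trace (tracking out):
lookup = {'key': {'age': 28}, 'b': [23, 30, 20]}  # -> lookup = {'key': {'age': 28}, 'b': [23, 30, 20]}
out = lookup['key']['age'] + lookup['b'][0]  # -> out = 51

Answer: 51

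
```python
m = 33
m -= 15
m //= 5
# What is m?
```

Trace (tracking m):
m = 33  # -> m = 33
m -= 15  # -> m = 18
m //= 5  # -> m = 3

Answer: 3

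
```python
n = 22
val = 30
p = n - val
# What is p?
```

Answer: -8

Derivation:
Trace (tracking p):
n = 22  # -> n = 22
val = 30  # -> val = 30
p = n - val  # -> p = -8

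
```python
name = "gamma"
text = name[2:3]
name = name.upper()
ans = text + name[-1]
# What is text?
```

Answer: 'm'

Derivation:
Trace (tracking text):
name = 'gamma'  # -> name = 'gamma'
text = name[2:3]  # -> text = 'm'
name = name.upper()  # -> name = 'GAMMA'
ans = text + name[-1]  # -> ans = 'mA'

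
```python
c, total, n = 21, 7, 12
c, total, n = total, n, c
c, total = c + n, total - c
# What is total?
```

Answer: 5

Derivation:
Trace (tracking total):
c, total, n = (21, 7, 12)  # -> c = 21, total = 7, n = 12
c, total, n = (total, n, c)  # -> c = 7, total = 12, n = 21
c, total = (c + n, total - c)  # -> c = 28, total = 5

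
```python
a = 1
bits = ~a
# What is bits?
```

Answer: -2

Derivation:
Trace (tracking bits):
a = 1  # -> a = 1
bits = ~a  # -> bits = -2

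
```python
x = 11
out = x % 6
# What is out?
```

Answer: 5

Derivation:
Trace (tracking out):
x = 11  # -> x = 11
out = x % 6  # -> out = 5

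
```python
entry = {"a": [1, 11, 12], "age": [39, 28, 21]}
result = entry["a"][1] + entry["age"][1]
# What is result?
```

Trace (tracking result):
entry = {'a': [1, 11, 12], 'age': [39, 28, 21]}  # -> entry = {'a': [1, 11, 12], 'age': [39, 28, 21]}
result = entry['a'][1] + entry['age'][1]  # -> result = 39

Answer: 39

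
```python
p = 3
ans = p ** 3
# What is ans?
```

Trace (tracking ans):
p = 3  # -> p = 3
ans = p ** 3  # -> ans = 27

Answer: 27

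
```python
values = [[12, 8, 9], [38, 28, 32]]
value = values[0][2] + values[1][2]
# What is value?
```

Trace (tracking value):
values = [[12, 8, 9], [38, 28, 32]]  # -> values = [[12, 8, 9], [38, 28, 32]]
value = values[0][2] + values[1][2]  # -> value = 41

Answer: 41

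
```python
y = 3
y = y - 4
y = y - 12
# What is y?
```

Answer: -13

Derivation:
Trace (tracking y):
y = 3  # -> y = 3
y = y - 4  # -> y = -1
y = y - 12  # -> y = -13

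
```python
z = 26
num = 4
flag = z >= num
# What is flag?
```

Trace (tracking flag):
z = 26  # -> z = 26
num = 4  # -> num = 4
flag = z >= num  # -> flag = True

Answer: True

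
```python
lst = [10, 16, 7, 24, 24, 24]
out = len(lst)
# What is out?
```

Trace (tracking out):
lst = [10, 16, 7, 24, 24, 24]  # -> lst = [10, 16, 7, 24, 24, 24]
out = len(lst)  # -> out = 6

Answer: 6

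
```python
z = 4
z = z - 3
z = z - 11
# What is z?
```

Trace (tracking z):
z = 4  # -> z = 4
z = z - 3  # -> z = 1
z = z - 11  # -> z = -10

Answer: -10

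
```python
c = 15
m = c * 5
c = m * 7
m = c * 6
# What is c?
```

Answer: 525

Derivation:
Trace (tracking c):
c = 15  # -> c = 15
m = c * 5  # -> m = 75
c = m * 7  # -> c = 525
m = c * 6  # -> m = 3150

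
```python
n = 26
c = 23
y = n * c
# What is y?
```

Answer: 598

Derivation:
Trace (tracking y):
n = 26  # -> n = 26
c = 23  # -> c = 23
y = n * c  # -> y = 598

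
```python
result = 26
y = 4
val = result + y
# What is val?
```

Answer: 30

Derivation:
Trace (tracking val):
result = 26  # -> result = 26
y = 4  # -> y = 4
val = result + y  # -> val = 30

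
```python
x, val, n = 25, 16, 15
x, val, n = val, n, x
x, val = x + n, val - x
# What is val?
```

Answer: -1

Derivation:
Trace (tracking val):
x, val, n = (25, 16, 15)  # -> x = 25, val = 16, n = 15
x, val, n = (val, n, x)  # -> x = 16, val = 15, n = 25
x, val = (x + n, val - x)  # -> x = 41, val = -1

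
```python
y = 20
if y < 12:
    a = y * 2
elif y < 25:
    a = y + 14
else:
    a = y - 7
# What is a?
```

Trace (tracking a):
y = 20  # -> y = 20
if y < 12:  # condition is False
elif y < 25:  # condition is True
    a = y + 14  # -> a = 34

Answer: 34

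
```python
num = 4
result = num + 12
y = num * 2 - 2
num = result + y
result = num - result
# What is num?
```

Answer: 22

Derivation:
Trace (tracking num):
num = 4  # -> num = 4
result = num + 12  # -> result = 16
y = num * 2 - 2  # -> y = 6
num = result + y  # -> num = 22
result = num - result  # -> result = 6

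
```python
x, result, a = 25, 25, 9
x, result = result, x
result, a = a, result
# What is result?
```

Trace (tracking result):
x, result, a = (25, 25, 9)  # -> x = 25, result = 25, a = 9
x, result = (result, x)  # -> x = 25, result = 25
result, a = (a, result)  # -> result = 9, a = 25

Answer: 9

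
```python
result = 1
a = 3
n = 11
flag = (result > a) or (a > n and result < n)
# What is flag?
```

Trace (tracking flag):
result = 1  # -> result = 1
a = 3  # -> a = 3
n = 11  # -> n = 11
flag = result > a or (a > n and result < n)  # -> flag = False

Answer: False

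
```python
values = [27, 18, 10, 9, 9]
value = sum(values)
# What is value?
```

Trace (tracking value):
values = [27, 18, 10, 9, 9]  # -> values = [27, 18, 10, 9, 9]
value = sum(values)  # -> value = 73

Answer: 73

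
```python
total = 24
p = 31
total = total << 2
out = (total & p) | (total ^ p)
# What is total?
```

Answer: 96

Derivation:
Trace (tracking total):
total = 24  # -> total = 24
p = 31  # -> p = 31
total = total << 2  # -> total = 96
out = total & p | total ^ p  # -> out = 127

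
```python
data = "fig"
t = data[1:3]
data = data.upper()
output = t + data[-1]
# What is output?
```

Answer: 'igG'

Derivation:
Trace (tracking output):
data = 'fig'  # -> data = 'fig'
t = data[1:3]  # -> t = 'ig'
data = data.upper()  # -> data = 'FIG'
output = t + data[-1]  # -> output = 'igG'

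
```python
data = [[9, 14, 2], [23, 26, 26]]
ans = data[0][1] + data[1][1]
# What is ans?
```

Trace (tracking ans):
data = [[9, 14, 2], [23, 26, 26]]  # -> data = [[9, 14, 2], [23, 26, 26]]
ans = data[0][1] + data[1][1]  # -> ans = 40

Answer: 40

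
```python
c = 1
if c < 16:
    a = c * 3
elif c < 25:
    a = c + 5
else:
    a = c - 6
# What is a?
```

Trace (tracking a):
c = 1  # -> c = 1
if c < 16:  # condition is True
    a = c * 3  # -> a = 3

Answer: 3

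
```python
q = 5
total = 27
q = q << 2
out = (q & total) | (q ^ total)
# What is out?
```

Answer: 31

Derivation:
Trace (tracking out):
q = 5  # -> q = 5
total = 27  # -> total = 27
q = q << 2  # -> q = 20
out = q & total | q ^ total  # -> out = 31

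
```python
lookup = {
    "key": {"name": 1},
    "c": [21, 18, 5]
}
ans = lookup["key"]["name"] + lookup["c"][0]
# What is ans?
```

Trace (tracking ans):
lookup = {'key': {'name': 1}, 'c': [21, 18, 5]}  # -> lookup = {'key': {'name': 1}, 'c': [21, 18, 5]}
ans = lookup['key']['name'] + lookup['c'][0]  # -> ans = 22

Answer: 22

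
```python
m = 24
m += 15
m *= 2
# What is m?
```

Trace (tracking m):
m = 24  # -> m = 24
m += 15  # -> m = 39
m *= 2  # -> m = 78

Answer: 78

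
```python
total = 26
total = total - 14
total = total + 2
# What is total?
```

Answer: 14

Derivation:
Trace (tracking total):
total = 26  # -> total = 26
total = total - 14  # -> total = 12
total = total + 2  # -> total = 14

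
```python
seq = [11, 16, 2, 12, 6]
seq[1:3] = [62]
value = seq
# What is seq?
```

Answer: [11, 62, 12, 6]

Derivation:
Trace (tracking seq):
seq = [11, 16, 2, 12, 6]  # -> seq = [11, 16, 2, 12, 6]
seq[1:3] = [62]  # -> seq = [11, 62, 12, 6]
value = seq  # -> value = [11, 62, 12, 6]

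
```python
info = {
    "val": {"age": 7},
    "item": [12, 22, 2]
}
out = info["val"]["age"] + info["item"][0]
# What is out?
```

Trace (tracking out):
info = {'val': {'age': 7}, 'item': [12, 22, 2]}  # -> info = {'val': {'age': 7}, 'item': [12, 22, 2]}
out = info['val']['age'] + info['item'][0]  # -> out = 19

Answer: 19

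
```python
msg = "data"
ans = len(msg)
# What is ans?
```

Answer: 4

Derivation:
Trace (tracking ans):
msg = 'data'  # -> msg = 'data'
ans = len(msg)  # -> ans = 4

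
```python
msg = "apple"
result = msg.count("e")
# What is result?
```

Trace (tracking result):
msg = 'apple'  # -> msg = 'apple'
result = msg.count('e')  # -> result = 1

Answer: 1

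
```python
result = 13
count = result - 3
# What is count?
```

Answer: 10

Derivation:
Trace (tracking count):
result = 13  # -> result = 13
count = result - 3  # -> count = 10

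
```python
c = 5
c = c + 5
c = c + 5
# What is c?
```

Trace (tracking c):
c = 5  # -> c = 5
c = c + 5  # -> c = 10
c = c + 5  # -> c = 15

Answer: 15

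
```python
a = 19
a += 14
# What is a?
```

Trace (tracking a):
a = 19  # -> a = 19
a += 14  # -> a = 33

Answer: 33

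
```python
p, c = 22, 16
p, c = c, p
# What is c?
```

Answer: 22

Derivation:
Trace (tracking c):
p, c = (22, 16)  # -> p = 22, c = 16
p, c = (c, p)  # -> p = 16, c = 22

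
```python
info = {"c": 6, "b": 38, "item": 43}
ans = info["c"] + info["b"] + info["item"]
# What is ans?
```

Trace (tracking ans):
info = {'c': 6, 'b': 38, 'item': 43}  # -> info = {'c': 6, 'b': 38, 'item': 43}
ans = info['c'] + info['b'] + info['item']  # -> ans = 87

Answer: 87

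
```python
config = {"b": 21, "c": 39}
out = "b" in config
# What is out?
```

Answer: True

Derivation:
Trace (tracking out):
config = {'b': 21, 'c': 39}  # -> config = {'b': 21, 'c': 39}
out = 'b' in config  # -> out = True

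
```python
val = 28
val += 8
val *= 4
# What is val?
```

Answer: 144

Derivation:
Trace (tracking val):
val = 28  # -> val = 28
val += 8  # -> val = 36
val *= 4  # -> val = 144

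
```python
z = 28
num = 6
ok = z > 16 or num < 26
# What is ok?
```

Answer: True

Derivation:
Trace (tracking ok):
z = 28  # -> z = 28
num = 6  # -> num = 6
ok = z > 16 or num < 26  # -> ok = True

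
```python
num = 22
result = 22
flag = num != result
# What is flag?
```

Trace (tracking flag):
num = 22  # -> num = 22
result = 22  # -> result = 22
flag = num != result  # -> flag = False

Answer: False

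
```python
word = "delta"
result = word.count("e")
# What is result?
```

Answer: 1

Derivation:
Trace (tracking result):
word = 'delta'  # -> word = 'delta'
result = word.count('e')  # -> result = 1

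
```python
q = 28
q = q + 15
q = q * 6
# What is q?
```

Trace (tracking q):
q = 28  # -> q = 28
q = q + 15  # -> q = 43
q = q * 6  # -> q = 258

Answer: 258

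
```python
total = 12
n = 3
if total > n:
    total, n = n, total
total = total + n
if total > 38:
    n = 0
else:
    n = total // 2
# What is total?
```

Trace (tracking total):
total = 12  # -> total = 12
n = 3  # -> n = 3
if total > n:  # condition is True
    total, n = (n, total)  # -> total = 3, n = 12
total = total + n  # -> total = 15
if total > 38:  # condition is False
else:
    n = total // 2  # -> n = 7

Answer: 15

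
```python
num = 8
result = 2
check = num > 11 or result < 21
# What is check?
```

Answer: True

Derivation:
Trace (tracking check):
num = 8  # -> num = 8
result = 2  # -> result = 2
check = num > 11 or result < 21  # -> check = True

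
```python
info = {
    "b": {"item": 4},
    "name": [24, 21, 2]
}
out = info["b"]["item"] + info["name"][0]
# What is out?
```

Trace (tracking out):
info = {'b': {'item': 4}, 'name': [24, 21, 2]}  # -> info = {'b': {'item': 4}, 'name': [24, 21, 2]}
out = info['b']['item'] + info['name'][0]  # -> out = 28

Answer: 28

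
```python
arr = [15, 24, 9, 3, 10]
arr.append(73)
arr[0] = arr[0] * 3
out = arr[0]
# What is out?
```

Trace (tracking out):
arr = [15, 24, 9, 3, 10]  # -> arr = [15, 24, 9, 3, 10]
arr.append(73)  # -> arr = [15, 24, 9, 3, 10, 73]
arr[0] = arr[0] * 3  # -> arr = [45, 24, 9, 3, 10, 73]
out = arr[0]  # -> out = 45

Answer: 45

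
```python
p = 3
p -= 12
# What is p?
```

Answer: -9

Derivation:
Trace (tracking p):
p = 3  # -> p = 3
p -= 12  # -> p = -9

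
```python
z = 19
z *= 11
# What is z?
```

Answer: 209

Derivation:
Trace (tracking z):
z = 19  # -> z = 19
z *= 11  # -> z = 209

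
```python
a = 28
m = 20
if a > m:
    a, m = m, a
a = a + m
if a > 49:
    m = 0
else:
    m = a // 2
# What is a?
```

Answer: 48

Derivation:
Trace (tracking a):
a = 28  # -> a = 28
m = 20  # -> m = 20
if a > m:  # condition is True
    a, m = (m, a)  # -> a = 20, m = 28
a = a + m  # -> a = 48
if a > 49:  # condition is False
else:
    m = a // 2  # -> m = 24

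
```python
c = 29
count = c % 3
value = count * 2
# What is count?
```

Answer: 2

Derivation:
Trace (tracking count):
c = 29  # -> c = 29
count = c % 3  # -> count = 2
value = count * 2  # -> value = 4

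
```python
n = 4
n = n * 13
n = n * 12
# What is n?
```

Trace (tracking n):
n = 4  # -> n = 4
n = n * 13  # -> n = 52
n = n * 12  # -> n = 624

Answer: 624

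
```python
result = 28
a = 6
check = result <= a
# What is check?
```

Answer: False

Derivation:
Trace (tracking check):
result = 28  # -> result = 28
a = 6  # -> a = 6
check = result <= a  # -> check = False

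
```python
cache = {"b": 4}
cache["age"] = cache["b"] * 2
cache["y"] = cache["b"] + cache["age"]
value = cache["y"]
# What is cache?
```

Trace (tracking cache):
cache = {'b': 4}  # -> cache = {'b': 4}
cache['age'] = cache['b'] * 2  # -> cache = {'b': 4, 'age': 8}
cache['y'] = cache['b'] + cache['age']  # -> cache = {'b': 4, 'age': 8, 'y': 12}
value = cache['y']  # -> value = 12

Answer: {'b': 4, 'age': 8, 'y': 12}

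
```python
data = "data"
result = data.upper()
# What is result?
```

Answer: 'DATA'

Derivation:
Trace (tracking result):
data = 'data'  # -> data = 'data'
result = data.upper()  # -> result = 'DATA'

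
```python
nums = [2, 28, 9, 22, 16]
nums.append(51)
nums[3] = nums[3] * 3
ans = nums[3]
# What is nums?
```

Trace (tracking nums):
nums = [2, 28, 9, 22, 16]  # -> nums = [2, 28, 9, 22, 16]
nums.append(51)  # -> nums = [2, 28, 9, 22, 16, 51]
nums[3] = nums[3] * 3  # -> nums = [2, 28, 9, 66, 16, 51]
ans = nums[3]  # -> ans = 66

Answer: [2, 28, 9, 66, 16, 51]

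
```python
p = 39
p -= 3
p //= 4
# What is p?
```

Trace (tracking p):
p = 39  # -> p = 39
p -= 3  # -> p = 36
p //= 4  # -> p = 9

Answer: 9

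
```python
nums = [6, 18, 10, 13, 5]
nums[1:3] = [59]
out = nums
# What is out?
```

Trace (tracking out):
nums = [6, 18, 10, 13, 5]  # -> nums = [6, 18, 10, 13, 5]
nums[1:3] = [59]  # -> nums = [6, 59, 13, 5]
out = nums  # -> out = [6, 59, 13, 5]

Answer: [6, 59, 13, 5]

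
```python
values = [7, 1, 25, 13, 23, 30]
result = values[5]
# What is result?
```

Answer: 30

Derivation:
Trace (tracking result):
values = [7, 1, 25, 13, 23, 30]  # -> values = [7, 1, 25, 13, 23, 30]
result = values[5]  # -> result = 30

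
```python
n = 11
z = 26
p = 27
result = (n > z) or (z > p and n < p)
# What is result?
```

Trace (tracking result):
n = 11  # -> n = 11
z = 26  # -> z = 26
p = 27  # -> p = 27
result = n > z or (z > p and n < p)  # -> result = False

Answer: False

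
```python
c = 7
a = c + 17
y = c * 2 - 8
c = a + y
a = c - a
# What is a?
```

Answer: 6

Derivation:
Trace (tracking a):
c = 7  # -> c = 7
a = c + 17  # -> a = 24
y = c * 2 - 8  # -> y = 6
c = a + y  # -> c = 30
a = c - a  # -> a = 6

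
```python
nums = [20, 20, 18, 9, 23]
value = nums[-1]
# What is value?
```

Trace (tracking value):
nums = [20, 20, 18, 9, 23]  # -> nums = [20, 20, 18, 9, 23]
value = nums[-1]  # -> value = 23

Answer: 23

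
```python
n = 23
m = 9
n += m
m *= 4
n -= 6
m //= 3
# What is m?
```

Answer: 12

Derivation:
Trace (tracking m):
n = 23  # -> n = 23
m = 9  # -> m = 9
n += m  # -> n = 32
m *= 4  # -> m = 36
n -= 6  # -> n = 26
m //= 3  # -> m = 12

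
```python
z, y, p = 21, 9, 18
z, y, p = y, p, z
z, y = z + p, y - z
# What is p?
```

Answer: 21

Derivation:
Trace (tracking p):
z, y, p = (21, 9, 18)  # -> z = 21, y = 9, p = 18
z, y, p = (y, p, z)  # -> z = 9, y = 18, p = 21
z, y = (z + p, y - z)  # -> z = 30, y = 9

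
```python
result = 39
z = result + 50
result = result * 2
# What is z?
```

Answer: 89

Derivation:
Trace (tracking z):
result = 39  # -> result = 39
z = result + 50  # -> z = 89
result = result * 2  # -> result = 78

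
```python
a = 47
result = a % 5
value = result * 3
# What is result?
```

Answer: 2

Derivation:
Trace (tracking result):
a = 47  # -> a = 47
result = a % 5  # -> result = 2
value = result * 3  # -> value = 6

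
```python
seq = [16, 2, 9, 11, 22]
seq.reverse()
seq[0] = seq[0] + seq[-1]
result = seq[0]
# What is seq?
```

Trace (tracking seq):
seq = [16, 2, 9, 11, 22]  # -> seq = [16, 2, 9, 11, 22]
seq.reverse()  # -> seq = [22, 11, 9, 2, 16]
seq[0] = seq[0] + seq[-1]  # -> seq = [38, 11, 9, 2, 16]
result = seq[0]  # -> result = 38

Answer: [38, 11, 9, 2, 16]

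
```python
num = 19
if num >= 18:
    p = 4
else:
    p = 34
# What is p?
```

Answer: 4

Derivation:
Trace (tracking p):
num = 19  # -> num = 19
if num >= 18:  # condition is True
    p = 4  # -> p = 4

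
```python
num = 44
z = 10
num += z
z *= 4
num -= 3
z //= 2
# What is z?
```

Answer: 20

Derivation:
Trace (tracking z):
num = 44  # -> num = 44
z = 10  # -> z = 10
num += z  # -> num = 54
z *= 4  # -> z = 40
num -= 3  # -> num = 51
z //= 2  # -> z = 20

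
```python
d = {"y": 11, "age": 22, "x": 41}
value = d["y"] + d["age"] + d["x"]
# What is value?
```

Answer: 74

Derivation:
Trace (tracking value):
d = {'y': 11, 'age': 22, 'x': 41}  # -> d = {'y': 11, 'age': 22, 'x': 41}
value = d['y'] + d['age'] + d['x']  # -> value = 74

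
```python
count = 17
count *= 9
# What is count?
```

Answer: 153

Derivation:
Trace (tracking count):
count = 17  # -> count = 17
count *= 9  # -> count = 153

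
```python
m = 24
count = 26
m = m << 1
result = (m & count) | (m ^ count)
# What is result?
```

Answer: 58

Derivation:
Trace (tracking result):
m = 24  # -> m = 24
count = 26  # -> count = 26
m = m << 1  # -> m = 48
result = m & count | m ^ count  # -> result = 58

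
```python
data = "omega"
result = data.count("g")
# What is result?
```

Answer: 1

Derivation:
Trace (tracking result):
data = 'omega'  # -> data = 'omega'
result = data.count('g')  # -> result = 1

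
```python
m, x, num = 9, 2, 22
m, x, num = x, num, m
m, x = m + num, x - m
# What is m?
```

Trace (tracking m):
m, x, num = (9, 2, 22)  # -> m = 9, x = 2, num = 22
m, x, num = (x, num, m)  # -> m = 2, x = 22, num = 9
m, x = (m + num, x - m)  # -> m = 11, x = 20

Answer: 11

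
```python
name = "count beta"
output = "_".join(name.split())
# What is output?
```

Trace (tracking output):
name = 'count beta'  # -> name = 'count beta'
output = '_'.join(name.split())  # -> output = 'count_beta'

Answer: 'count_beta'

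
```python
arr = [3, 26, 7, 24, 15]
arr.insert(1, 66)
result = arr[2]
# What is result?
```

Trace (tracking result):
arr = [3, 26, 7, 24, 15]  # -> arr = [3, 26, 7, 24, 15]
arr.insert(1, 66)  # -> arr = [3, 66, 26, 7, 24, 15]
result = arr[2]  # -> result = 26

Answer: 26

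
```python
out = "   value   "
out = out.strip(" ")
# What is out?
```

Trace (tracking out):
out = '   value   '  # -> out = '   value   '
out = out.strip(' ')  # -> out = 'value'

Answer: 'value'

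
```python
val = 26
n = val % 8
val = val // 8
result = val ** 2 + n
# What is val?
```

Trace (tracking val):
val = 26  # -> val = 26
n = val % 8  # -> n = 2
val = val // 8  # -> val = 3
result = val ** 2 + n  # -> result = 11

Answer: 3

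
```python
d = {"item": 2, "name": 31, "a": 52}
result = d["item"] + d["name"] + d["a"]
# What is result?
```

Answer: 85

Derivation:
Trace (tracking result):
d = {'item': 2, 'name': 31, 'a': 52}  # -> d = {'item': 2, 'name': 31, 'a': 52}
result = d['item'] + d['name'] + d['a']  # -> result = 85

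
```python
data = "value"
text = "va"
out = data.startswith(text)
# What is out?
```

Answer: True

Derivation:
Trace (tracking out):
data = 'value'  # -> data = 'value'
text = 'va'  # -> text = 'va'
out = data.startswith(text)  # -> out = True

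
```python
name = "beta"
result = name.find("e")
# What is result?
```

Answer: 1

Derivation:
Trace (tracking result):
name = 'beta'  # -> name = 'beta'
result = name.find('e')  # -> result = 1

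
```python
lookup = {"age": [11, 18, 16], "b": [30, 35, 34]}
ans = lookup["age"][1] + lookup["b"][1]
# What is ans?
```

Trace (tracking ans):
lookup = {'age': [11, 18, 16], 'b': [30, 35, 34]}  # -> lookup = {'age': [11, 18, 16], 'b': [30, 35, 34]}
ans = lookup['age'][1] + lookup['b'][1]  # -> ans = 53

Answer: 53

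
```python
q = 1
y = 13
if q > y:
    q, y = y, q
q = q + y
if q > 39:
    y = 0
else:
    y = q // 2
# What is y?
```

Answer: 7

Derivation:
Trace (tracking y):
q = 1  # -> q = 1
y = 13  # -> y = 13
if q > y:  # condition is False
q = q + y  # -> q = 14
if q > 39:  # condition is False
else:
    y = q // 2  # -> y = 7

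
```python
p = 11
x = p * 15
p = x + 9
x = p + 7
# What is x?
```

Trace (tracking x):
p = 11  # -> p = 11
x = p * 15  # -> x = 165
p = x + 9  # -> p = 174
x = p + 7  # -> x = 181

Answer: 181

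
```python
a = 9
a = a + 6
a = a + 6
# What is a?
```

Answer: 21

Derivation:
Trace (tracking a):
a = 9  # -> a = 9
a = a + 6  # -> a = 15
a = a + 6  # -> a = 21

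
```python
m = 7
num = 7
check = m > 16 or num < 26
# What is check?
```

Answer: True

Derivation:
Trace (tracking check):
m = 7  # -> m = 7
num = 7  # -> num = 7
check = m > 16 or num < 26  # -> check = True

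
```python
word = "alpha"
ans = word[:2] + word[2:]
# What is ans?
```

Answer: 'alpha'

Derivation:
Trace (tracking ans):
word = 'alpha'  # -> word = 'alpha'
ans = word[:2] + word[2:]  # -> ans = 'alpha'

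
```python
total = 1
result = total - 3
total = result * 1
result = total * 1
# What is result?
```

Trace (tracking result):
total = 1  # -> total = 1
result = total - 3  # -> result = -2
total = result * 1  # -> total = -2
result = total * 1  # -> result = -2

Answer: -2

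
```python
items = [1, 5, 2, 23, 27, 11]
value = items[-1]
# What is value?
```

Trace (tracking value):
items = [1, 5, 2, 23, 27, 11]  # -> items = [1, 5, 2, 23, 27, 11]
value = items[-1]  # -> value = 11

Answer: 11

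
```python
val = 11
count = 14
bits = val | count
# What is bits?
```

Trace (tracking bits):
val = 11  # -> val = 11
count = 14  # -> count = 14
bits = val | count  # -> bits = 15

Answer: 15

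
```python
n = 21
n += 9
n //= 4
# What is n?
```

Trace (tracking n):
n = 21  # -> n = 21
n += 9  # -> n = 30
n //= 4  # -> n = 7

Answer: 7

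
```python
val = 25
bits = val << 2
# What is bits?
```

Answer: 100

Derivation:
Trace (tracking bits):
val = 25  # -> val = 25
bits = val << 2  # -> bits = 100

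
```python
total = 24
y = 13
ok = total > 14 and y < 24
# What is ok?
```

Answer: True

Derivation:
Trace (tracking ok):
total = 24  # -> total = 24
y = 13  # -> y = 13
ok = total > 14 and y < 24  # -> ok = True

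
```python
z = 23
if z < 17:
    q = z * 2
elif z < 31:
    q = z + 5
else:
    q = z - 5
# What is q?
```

Answer: 28

Derivation:
Trace (tracking q):
z = 23  # -> z = 23
if z < 17:  # condition is False
elif z < 31:  # condition is True
    q = z + 5  # -> q = 28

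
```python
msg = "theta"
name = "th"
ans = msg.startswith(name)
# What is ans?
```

Trace (tracking ans):
msg = 'theta'  # -> msg = 'theta'
name = 'th'  # -> name = 'th'
ans = msg.startswith(name)  # -> ans = True

Answer: True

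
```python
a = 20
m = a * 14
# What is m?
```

Trace (tracking m):
a = 20  # -> a = 20
m = a * 14  # -> m = 280

Answer: 280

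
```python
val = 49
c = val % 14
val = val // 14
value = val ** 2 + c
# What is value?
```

Trace (tracking value):
val = 49  # -> val = 49
c = val % 14  # -> c = 7
val = val // 14  # -> val = 3
value = val ** 2 + c  # -> value = 16

Answer: 16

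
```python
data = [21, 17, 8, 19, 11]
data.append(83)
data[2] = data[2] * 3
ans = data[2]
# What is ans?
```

Trace (tracking ans):
data = [21, 17, 8, 19, 11]  # -> data = [21, 17, 8, 19, 11]
data.append(83)  # -> data = [21, 17, 8, 19, 11, 83]
data[2] = data[2] * 3  # -> data = [21, 17, 24, 19, 11, 83]
ans = data[2]  # -> ans = 24

Answer: 24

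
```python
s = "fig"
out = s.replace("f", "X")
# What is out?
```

Answer: 'Xig'

Derivation:
Trace (tracking out):
s = 'fig'  # -> s = 'fig'
out = s.replace('f', 'X')  # -> out = 'Xig'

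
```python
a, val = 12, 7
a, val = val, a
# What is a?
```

Answer: 7

Derivation:
Trace (tracking a):
a, val = (12, 7)  # -> a = 12, val = 7
a, val = (val, a)  # -> a = 7, val = 12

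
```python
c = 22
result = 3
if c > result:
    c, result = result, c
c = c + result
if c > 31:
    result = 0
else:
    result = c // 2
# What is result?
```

Answer: 12

Derivation:
Trace (tracking result):
c = 22  # -> c = 22
result = 3  # -> result = 3
if c > result:  # condition is True
    c, result = (result, c)  # -> c = 3, result = 22
c = c + result  # -> c = 25
if c > 31:  # condition is False
else:
    result = c // 2  # -> result = 12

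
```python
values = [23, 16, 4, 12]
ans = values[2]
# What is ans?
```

Trace (tracking ans):
values = [23, 16, 4, 12]  # -> values = [23, 16, 4, 12]
ans = values[2]  # -> ans = 4

Answer: 4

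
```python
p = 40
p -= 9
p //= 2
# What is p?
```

Answer: 15

Derivation:
Trace (tracking p):
p = 40  # -> p = 40
p -= 9  # -> p = 31
p //= 2  # -> p = 15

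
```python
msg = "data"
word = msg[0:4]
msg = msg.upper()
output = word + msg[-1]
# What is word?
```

Trace (tracking word):
msg = 'data'  # -> msg = 'data'
word = msg[0:4]  # -> word = 'data'
msg = msg.upper()  # -> msg = 'DATA'
output = word + msg[-1]  # -> output = 'dataA'

Answer: 'data'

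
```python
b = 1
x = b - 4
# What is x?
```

Trace (tracking x):
b = 1  # -> b = 1
x = b - 4  # -> x = -3

Answer: -3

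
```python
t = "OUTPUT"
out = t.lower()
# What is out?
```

Trace (tracking out):
t = 'OUTPUT'  # -> t = 'OUTPUT'
out = t.lower()  # -> out = 'output'

Answer: 'output'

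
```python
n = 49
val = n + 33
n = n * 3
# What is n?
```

Trace (tracking n):
n = 49  # -> n = 49
val = n + 33  # -> val = 82
n = n * 3  # -> n = 147

Answer: 147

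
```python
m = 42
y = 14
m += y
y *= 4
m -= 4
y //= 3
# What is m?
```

Trace (tracking m):
m = 42  # -> m = 42
y = 14  # -> y = 14
m += y  # -> m = 56
y *= 4  # -> y = 56
m -= 4  # -> m = 52
y //= 3  # -> y = 18

Answer: 52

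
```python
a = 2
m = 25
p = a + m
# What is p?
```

Answer: 27

Derivation:
Trace (tracking p):
a = 2  # -> a = 2
m = 25  # -> m = 25
p = a + m  # -> p = 27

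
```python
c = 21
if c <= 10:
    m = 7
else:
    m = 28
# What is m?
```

Answer: 28

Derivation:
Trace (tracking m):
c = 21  # -> c = 21
if c <= 10:  # condition is False
else:
    m = 28  # -> m = 28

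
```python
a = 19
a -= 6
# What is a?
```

Trace (tracking a):
a = 19  # -> a = 19
a -= 6  # -> a = 13

Answer: 13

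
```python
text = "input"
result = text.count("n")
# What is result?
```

Answer: 1

Derivation:
Trace (tracking result):
text = 'input'  # -> text = 'input'
result = text.count('n')  # -> result = 1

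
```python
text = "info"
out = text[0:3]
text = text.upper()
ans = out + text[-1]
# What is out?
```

Trace (tracking out):
text = 'info'  # -> text = 'info'
out = text[0:3]  # -> out = 'inf'
text = text.upper()  # -> text = 'INFO'
ans = out + text[-1]  # -> ans = 'infO'

Answer: 'inf'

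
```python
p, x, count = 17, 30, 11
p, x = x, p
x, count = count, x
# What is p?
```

Answer: 30

Derivation:
Trace (tracking p):
p, x, count = (17, 30, 11)  # -> p = 17, x = 30, count = 11
p, x = (x, p)  # -> p = 30, x = 17
x, count = (count, x)  # -> x = 11, count = 17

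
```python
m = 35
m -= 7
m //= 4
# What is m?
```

Answer: 7

Derivation:
Trace (tracking m):
m = 35  # -> m = 35
m -= 7  # -> m = 28
m //= 4  # -> m = 7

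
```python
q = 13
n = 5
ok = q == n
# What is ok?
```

Answer: False

Derivation:
Trace (tracking ok):
q = 13  # -> q = 13
n = 5  # -> n = 5
ok = q == n  # -> ok = False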